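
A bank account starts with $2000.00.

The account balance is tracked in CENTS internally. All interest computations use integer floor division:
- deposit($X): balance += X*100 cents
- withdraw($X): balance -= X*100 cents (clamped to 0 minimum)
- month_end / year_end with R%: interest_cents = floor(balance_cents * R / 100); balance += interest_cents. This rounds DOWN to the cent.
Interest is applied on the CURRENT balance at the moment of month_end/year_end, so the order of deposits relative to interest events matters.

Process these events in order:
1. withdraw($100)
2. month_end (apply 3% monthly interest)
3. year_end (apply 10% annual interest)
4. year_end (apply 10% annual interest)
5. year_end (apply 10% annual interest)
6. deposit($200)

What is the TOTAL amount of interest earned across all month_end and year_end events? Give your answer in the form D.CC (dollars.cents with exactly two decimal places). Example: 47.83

Answer: 704.76

Derivation:
After 1 (withdraw($100)): balance=$1900.00 total_interest=$0.00
After 2 (month_end (apply 3% monthly interest)): balance=$1957.00 total_interest=$57.00
After 3 (year_end (apply 10% annual interest)): balance=$2152.70 total_interest=$252.70
After 4 (year_end (apply 10% annual interest)): balance=$2367.97 total_interest=$467.97
After 5 (year_end (apply 10% annual interest)): balance=$2604.76 total_interest=$704.76
After 6 (deposit($200)): balance=$2804.76 total_interest=$704.76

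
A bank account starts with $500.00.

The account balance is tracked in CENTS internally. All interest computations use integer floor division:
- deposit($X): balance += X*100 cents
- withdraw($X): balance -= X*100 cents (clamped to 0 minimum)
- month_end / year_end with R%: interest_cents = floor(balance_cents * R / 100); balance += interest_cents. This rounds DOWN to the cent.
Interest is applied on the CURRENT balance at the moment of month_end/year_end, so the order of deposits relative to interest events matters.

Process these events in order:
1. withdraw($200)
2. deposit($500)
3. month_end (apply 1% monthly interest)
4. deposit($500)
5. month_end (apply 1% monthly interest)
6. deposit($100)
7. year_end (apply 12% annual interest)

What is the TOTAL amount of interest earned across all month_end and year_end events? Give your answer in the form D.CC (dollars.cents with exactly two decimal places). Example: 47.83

Answer: 191.60

Derivation:
After 1 (withdraw($200)): balance=$300.00 total_interest=$0.00
After 2 (deposit($500)): balance=$800.00 total_interest=$0.00
After 3 (month_end (apply 1% monthly interest)): balance=$808.00 total_interest=$8.00
After 4 (deposit($500)): balance=$1308.00 total_interest=$8.00
After 5 (month_end (apply 1% monthly interest)): balance=$1321.08 total_interest=$21.08
After 6 (deposit($100)): balance=$1421.08 total_interest=$21.08
After 7 (year_end (apply 12% annual interest)): balance=$1591.60 total_interest=$191.60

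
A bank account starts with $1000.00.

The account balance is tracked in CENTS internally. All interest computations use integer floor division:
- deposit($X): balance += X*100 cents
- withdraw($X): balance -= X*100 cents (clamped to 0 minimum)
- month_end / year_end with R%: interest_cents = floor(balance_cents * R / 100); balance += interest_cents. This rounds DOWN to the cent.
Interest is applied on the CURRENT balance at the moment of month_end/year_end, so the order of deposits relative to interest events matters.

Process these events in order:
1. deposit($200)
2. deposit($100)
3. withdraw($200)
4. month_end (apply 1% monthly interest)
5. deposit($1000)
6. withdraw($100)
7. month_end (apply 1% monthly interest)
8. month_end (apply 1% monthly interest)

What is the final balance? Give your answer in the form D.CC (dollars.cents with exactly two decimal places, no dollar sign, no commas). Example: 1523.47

Answer: 2051.42

Derivation:
After 1 (deposit($200)): balance=$1200.00 total_interest=$0.00
After 2 (deposit($100)): balance=$1300.00 total_interest=$0.00
After 3 (withdraw($200)): balance=$1100.00 total_interest=$0.00
After 4 (month_end (apply 1% monthly interest)): balance=$1111.00 total_interest=$11.00
After 5 (deposit($1000)): balance=$2111.00 total_interest=$11.00
After 6 (withdraw($100)): balance=$2011.00 total_interest=$11.00
After 7 (month_end (apply 1% monthly interest)): balance=$2031.11 total_interest=$31.11
After 8 (month_end (apply 1% monthly interest)): balance=$2051.42 total_interest=$51.42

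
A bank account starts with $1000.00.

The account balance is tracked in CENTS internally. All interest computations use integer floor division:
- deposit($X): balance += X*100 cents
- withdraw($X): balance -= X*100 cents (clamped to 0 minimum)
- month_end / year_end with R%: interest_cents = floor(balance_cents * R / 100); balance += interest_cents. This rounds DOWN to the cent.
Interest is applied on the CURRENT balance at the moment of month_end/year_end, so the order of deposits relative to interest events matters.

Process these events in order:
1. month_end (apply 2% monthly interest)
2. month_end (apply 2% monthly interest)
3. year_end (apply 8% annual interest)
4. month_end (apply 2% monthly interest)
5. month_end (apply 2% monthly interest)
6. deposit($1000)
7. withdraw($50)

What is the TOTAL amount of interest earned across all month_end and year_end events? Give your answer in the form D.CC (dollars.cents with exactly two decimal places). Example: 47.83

After 1 (month_end (apply 2% monthly interest)): balance=$1020.00 total_interest=$20.00
After 2 (month_end (apply 2% monthly interest)): balance=$1040.40 total_interest=$40.40
After 3 (year_end (apply 8% annual interest)): balance=$1123.63 total_interest=$123.63
After 4 (month_end (apply 2% monthly interest)): balance=$1146.10 total_interest=$146.10
After 5 (month_end (apply 2% monthly interest)): balance=$1169.02 total_interest=$169.02
After 6 (deposit($1000)): balance=$2169.02 total_interest=$169.02
After 7 (withdraw($50)): balance=$2119.02 total_interest=$169.02

Answer: 169.02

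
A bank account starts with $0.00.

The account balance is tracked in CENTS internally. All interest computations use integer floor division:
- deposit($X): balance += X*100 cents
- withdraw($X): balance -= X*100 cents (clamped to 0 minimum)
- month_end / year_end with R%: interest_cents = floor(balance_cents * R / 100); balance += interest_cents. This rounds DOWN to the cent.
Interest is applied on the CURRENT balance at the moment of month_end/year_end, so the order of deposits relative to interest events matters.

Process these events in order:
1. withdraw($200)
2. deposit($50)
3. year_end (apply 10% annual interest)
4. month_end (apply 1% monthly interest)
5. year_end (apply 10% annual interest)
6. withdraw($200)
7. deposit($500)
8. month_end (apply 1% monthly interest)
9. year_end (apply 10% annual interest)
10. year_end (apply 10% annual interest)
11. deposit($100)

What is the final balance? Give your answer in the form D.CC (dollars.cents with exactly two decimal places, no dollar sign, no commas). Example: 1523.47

After 1 (withdraw($200)): balance=$0.00 total_interest=$0.00
After 2 (deposit($50)): balance=$50.00 total_interest=$0.00
After 3 (year_end (apply 10% annual interest)): balance=$55.00 total_interest=$5.00
After 4 (month_end (apply 1% monthly interest)): balance=$55.55 total_interest=$5.55
After 5 (year_end (apply 10% annual interest)): balance=$61.10 total_interest=$11.10
After 6 (withdraw($200)): balance=$0.00 total_interest=$11.10
After 7 (deposit($500)): balance=$500.00 total_interest=$11.10
After 8 (month_end (apply 1% monthly interest)): balance=$505.00 total_interest=$16.10
After 9 (year_end (apply 10% annual interest)): balance=$555.50 total_interest=$66.60
After 10 (year_end (apply 10% annual interest)): balance=$611.05 total_interest=$122.15
After 11 (deposit($100)): balance=$711.05 total_interest=$122.15

Answer: 711.05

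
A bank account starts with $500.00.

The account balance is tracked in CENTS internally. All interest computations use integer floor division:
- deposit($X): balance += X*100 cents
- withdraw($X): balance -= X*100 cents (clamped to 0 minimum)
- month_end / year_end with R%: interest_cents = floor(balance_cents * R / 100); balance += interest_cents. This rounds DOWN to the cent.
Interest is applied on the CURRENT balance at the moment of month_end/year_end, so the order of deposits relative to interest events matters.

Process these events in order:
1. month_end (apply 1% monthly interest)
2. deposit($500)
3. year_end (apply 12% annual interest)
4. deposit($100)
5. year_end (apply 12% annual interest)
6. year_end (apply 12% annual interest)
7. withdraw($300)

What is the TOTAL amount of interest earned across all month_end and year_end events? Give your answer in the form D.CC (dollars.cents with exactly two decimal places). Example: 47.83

Answer: 437.39

Derivation:
After 1 (month_end (apply 1% monthly interest)): balance=$505.00 total_interest=$5.00
After 2 (deposit($500)): balance=$1005.00 total_interest=$5.00
After 3 (year_end (apply 12% annual interest)): balance=$1125.60 total_interest=$125.60
After 4 (deposit($100)): balance=$1225.60 total_interest=$125.60
After 5 (year_end (apply 12% annual interest)): balance=$1372.67 total_interest=$272.67
After 6 (year_end (apply 12% annual interest)): balance=$1537.39 total_interest=$437.39
After 7 (withdraw($300)): balance=$1237.39 total_interest=$437.39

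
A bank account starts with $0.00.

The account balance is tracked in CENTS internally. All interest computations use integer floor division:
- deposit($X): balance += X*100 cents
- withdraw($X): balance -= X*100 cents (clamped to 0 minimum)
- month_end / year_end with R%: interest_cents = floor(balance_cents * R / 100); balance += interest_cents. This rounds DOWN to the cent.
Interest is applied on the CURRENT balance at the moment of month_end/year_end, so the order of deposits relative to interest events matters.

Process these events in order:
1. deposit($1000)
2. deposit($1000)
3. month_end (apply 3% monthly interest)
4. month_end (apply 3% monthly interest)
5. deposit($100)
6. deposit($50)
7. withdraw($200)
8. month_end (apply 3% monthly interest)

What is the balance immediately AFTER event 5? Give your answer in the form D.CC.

Answer: 2221.80

Derivation:
After 1 (deposit($1000)): balance=$1000.00 total_interest=$0.00
After 2 (deposit($1000)): balance=$2000.00 total_interest=$0.00
After 3 (month_end (apply 3% monthly interest)): balance=$2060.00 total_interest=$60.00
After 4 (month_end (apply 3% monthly interest)): balance=$2121.80 total_interest=$121.80
After 5 (deposit($100)): balance=$2221.80 total_interest=$121.80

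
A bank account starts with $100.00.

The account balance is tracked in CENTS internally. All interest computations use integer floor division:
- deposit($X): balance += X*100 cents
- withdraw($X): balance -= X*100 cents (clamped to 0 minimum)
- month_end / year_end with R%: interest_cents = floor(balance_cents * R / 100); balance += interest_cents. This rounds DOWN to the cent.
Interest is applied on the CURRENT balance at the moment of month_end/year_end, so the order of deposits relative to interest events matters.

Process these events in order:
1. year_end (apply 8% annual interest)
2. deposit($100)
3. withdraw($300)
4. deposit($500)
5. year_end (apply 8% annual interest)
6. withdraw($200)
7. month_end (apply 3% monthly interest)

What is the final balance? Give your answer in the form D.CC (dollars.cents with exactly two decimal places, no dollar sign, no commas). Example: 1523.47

After 1 (year_end (apply 8% annual interest)): balance=$108.00 total_interest=$8.00
After 2 (deposit($100)): balance=$208.00 total_interest=$8.00
After 3 (withdraw($300)): balance=$0.00 total_interest=$8.00
After 4 (deposit($500)): balance=$500.00 total_interest=$8.00
After 5 (year_end (apply 8% annual interest)): balance=$540.00 total_interest=$48.00
After 6 (withdraw($200)): balance=$340.00 total_interest=$48.00
After 7 (month_end (apply 3% monthly interest)): balance=$350.20 total_interest=$58.20

Answer: 350.20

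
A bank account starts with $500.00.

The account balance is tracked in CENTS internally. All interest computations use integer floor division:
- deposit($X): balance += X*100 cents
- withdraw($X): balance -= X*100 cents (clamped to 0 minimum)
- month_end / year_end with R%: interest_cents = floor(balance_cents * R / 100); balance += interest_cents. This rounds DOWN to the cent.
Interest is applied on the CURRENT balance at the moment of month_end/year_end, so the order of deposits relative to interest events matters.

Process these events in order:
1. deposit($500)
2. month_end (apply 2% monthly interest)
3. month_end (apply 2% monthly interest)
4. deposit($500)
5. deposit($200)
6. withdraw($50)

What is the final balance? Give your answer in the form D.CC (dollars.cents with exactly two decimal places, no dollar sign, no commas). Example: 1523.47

Answer: 1690.40

Derivation:
After 1 (deposit($500)): balance=$1000.00 total_interest=$0.00
After 2 (month_end (apply 2% monthly interest)): balance=$1020.00 total_interest=$20.00
After 3 (month_end (apply 2% monthly interest)): balance=$1040.40 total_interest=$40.40
After 4 (deposit($500)): balance=$1540.40 total_interest=$40.40
After 5 (deposit($200)): balance=$1740.40 total_interest=$40.40
After 6 (withdraw($50)): balance=$1690.40 total_interest=$40.40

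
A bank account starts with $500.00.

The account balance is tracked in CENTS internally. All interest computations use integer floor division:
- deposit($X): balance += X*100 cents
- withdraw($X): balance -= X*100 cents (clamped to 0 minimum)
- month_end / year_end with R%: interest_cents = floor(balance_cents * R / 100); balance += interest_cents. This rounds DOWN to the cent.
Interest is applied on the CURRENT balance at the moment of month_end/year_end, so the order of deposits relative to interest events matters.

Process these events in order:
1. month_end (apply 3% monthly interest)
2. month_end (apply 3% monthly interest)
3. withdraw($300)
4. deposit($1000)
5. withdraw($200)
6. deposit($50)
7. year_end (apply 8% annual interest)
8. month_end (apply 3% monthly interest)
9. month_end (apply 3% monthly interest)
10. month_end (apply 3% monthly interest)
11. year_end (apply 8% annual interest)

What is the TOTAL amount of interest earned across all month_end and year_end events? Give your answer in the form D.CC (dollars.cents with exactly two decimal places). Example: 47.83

After 1 (month_end (apply 3% monthly interest)): balance=$515.00 total_interest=$15.00
After 2 (month_end (apply 3% monthly interest)): balance=$530.45 total_interest=$30.45
After 3 (withdraw($300)): balance=$230.45 total_interest=$30.45
After 4 (deposit($1000)): balance=$1230.45 total_interest=$30.45
After 5 (withdraw($200)): balance=$1030.45 total_interest=$30.45
After 6 (deposit($50)): balance=$1080.45 total_interest=$30.45
After 7 (year_end (apply 8% annual interest)): balance=$1166.88 total_interest=$116.88
After 8 (month_end (apply 3% monthly interest)): balance=$1201.88 total_interest=$151.88
After 9 (month_end (apply 3% monthly interest)): balance=$1237.93 total_interest=$187.93
After 10 (month_end (apply 3% monthly interest)): balance=$1275.06 total_interest=$225.06
After 11 (year_end (apply 8% annual interest)): balance=$1377.06 total_interest=$327.06

Answer: 327.06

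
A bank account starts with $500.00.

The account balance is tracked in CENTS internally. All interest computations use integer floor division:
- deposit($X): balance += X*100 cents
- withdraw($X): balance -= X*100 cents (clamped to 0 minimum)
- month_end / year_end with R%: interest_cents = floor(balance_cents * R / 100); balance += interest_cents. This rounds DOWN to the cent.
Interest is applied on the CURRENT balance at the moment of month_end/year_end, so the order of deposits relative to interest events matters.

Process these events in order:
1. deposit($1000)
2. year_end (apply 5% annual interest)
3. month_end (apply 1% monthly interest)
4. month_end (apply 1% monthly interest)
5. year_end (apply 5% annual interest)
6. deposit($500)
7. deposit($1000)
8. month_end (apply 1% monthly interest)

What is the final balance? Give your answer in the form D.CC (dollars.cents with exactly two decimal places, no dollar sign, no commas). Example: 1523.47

After 1 (deposit($1000)): balance=$1500.00 total_interest=$0.00
After 2 (year_end (apply 5% annual interest)): balance=$1575.00 total_interest=$75.00
After 3 (month_end (apply 1% monthly interest)): balance=$1590.75 total_interest=$90.75
After 4 (month_end (apply 1% monthly interest)): balance=$1606.65 total_interest=$106.65
After 5 (year_end (apply 5% annual interest)): balance=$1686.98 total_interest=$186.98
After 6 (deposit($500)): balance=$2186.98 total_interest=$186.98
After 7 (deposit($1000)): balance=$3186.98 total_interest=$186.98
After 8 (month_end (apply 1% monthly interest)): balance=$3218.84 total_interest=$218.84

Answer: 3218.84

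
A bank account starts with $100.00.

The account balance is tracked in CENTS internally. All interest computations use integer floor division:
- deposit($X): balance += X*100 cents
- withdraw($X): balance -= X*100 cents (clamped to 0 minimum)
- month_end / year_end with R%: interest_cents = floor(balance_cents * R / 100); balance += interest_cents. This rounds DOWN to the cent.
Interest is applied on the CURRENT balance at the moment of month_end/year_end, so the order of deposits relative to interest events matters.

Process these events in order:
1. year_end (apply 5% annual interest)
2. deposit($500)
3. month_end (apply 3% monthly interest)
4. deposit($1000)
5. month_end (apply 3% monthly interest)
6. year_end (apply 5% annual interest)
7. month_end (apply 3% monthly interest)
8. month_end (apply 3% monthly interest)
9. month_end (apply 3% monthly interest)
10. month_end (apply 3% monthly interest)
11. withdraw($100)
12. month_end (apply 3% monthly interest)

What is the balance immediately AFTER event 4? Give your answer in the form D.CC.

Answer: 1623.15

Derivation:
After 1 (year_end (apply 5% annual interest)): balance=$105.00 total_interest=$5.00
After 2 (deposit($500)): balance=$605.00 total_interest=$5.00
After 3 (month_end (apply 3% monthly interest)): balance=$623.15 total_interest=$23.15
After 4 (deposit($1000)): balance=$1623.15 total_interest=$23.15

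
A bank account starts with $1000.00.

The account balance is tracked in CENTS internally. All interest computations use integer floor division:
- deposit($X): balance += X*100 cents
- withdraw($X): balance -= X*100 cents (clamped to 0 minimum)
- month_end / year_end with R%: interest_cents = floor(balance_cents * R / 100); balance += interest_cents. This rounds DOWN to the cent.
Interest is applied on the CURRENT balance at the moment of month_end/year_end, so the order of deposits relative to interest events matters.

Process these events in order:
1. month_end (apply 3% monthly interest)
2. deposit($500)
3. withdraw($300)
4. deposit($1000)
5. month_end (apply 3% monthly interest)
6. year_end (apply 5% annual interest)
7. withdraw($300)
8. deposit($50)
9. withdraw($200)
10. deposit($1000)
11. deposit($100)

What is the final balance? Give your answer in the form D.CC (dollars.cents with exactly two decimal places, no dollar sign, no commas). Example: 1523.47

After 1 (month_end (apply 3% monthly interest)): balance=$1030.00 total_interest=$30.00
After 2 (deposit($500)): balance=$1530.00 total_interest=$30.00
After 3 (withdraw($300)): balance=$1230.00 total_interest=$30.00
After 4 (deposit($1000)): balance=$2230.00 total_interest=$30.00
After 5 (month_end (apply 3% monthly interest)): balance=$2296.90 total_interest=$96.90
After 6 (year_end (apply 5% annual interest)): balance=$2411.74 total_interest=$211.74
After 7 (withdraw($300)): balance=$2111.74 total_interest=$211.74
After 8 (deposit($50)): balance=$2161.74 total_interest=$211.74
After 9 (withdraw($200)): balance=$1961.74 total_interest=$211.74
After 10 (deposit($1000)): balance=$2961.74 total_interest=$211.74
After 11 (deposit($100)): balance=$3061.74 total_interest=$211.74

Answer: 3061.74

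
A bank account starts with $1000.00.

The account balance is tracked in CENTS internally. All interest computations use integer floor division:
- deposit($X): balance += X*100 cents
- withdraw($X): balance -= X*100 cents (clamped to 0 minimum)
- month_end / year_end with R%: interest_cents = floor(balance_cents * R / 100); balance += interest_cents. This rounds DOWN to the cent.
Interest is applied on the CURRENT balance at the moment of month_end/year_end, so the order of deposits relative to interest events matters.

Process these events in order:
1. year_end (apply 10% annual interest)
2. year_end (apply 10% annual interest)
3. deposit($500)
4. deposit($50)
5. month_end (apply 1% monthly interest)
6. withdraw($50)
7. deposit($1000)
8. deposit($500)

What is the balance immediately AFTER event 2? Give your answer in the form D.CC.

Answer: 1210.00

Derivation:
After 1 (year_end (apply 10% annual interest)): balance=$1100.00 total_interest=$100.00
After 2 (year_end (apply 10% annual interest)): balance=$1210.00 total_interest=$210.00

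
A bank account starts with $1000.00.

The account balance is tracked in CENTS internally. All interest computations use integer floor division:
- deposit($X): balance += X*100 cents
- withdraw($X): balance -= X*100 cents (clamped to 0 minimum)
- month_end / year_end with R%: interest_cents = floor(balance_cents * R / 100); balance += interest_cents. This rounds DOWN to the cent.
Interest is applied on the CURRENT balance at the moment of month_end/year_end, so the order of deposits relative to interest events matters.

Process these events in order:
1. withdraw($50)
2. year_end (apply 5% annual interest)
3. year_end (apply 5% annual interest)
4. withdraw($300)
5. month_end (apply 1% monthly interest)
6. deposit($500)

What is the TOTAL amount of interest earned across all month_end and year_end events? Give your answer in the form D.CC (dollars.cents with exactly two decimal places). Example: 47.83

After 1 (withdraw($50)): balance=$950.00 total_interest=$0.00
After 2 (year_end (apply 5% annual interest)): balance=$997.50 total_interest=$47.50
After 3 (year_end (apply 5% annual interest)): balance=$1047.37 total_interest=$97.37
After 4 (withdraw($300)): balance=$747.37 total_interest=$97.37
After 5 (month_end (apply 1% monthly interest)): balance=$754.84 total_interest=$104.84
After 6 (deposit($500)): balance=$1254.84 total_interest=$104.84

Answer: 104.84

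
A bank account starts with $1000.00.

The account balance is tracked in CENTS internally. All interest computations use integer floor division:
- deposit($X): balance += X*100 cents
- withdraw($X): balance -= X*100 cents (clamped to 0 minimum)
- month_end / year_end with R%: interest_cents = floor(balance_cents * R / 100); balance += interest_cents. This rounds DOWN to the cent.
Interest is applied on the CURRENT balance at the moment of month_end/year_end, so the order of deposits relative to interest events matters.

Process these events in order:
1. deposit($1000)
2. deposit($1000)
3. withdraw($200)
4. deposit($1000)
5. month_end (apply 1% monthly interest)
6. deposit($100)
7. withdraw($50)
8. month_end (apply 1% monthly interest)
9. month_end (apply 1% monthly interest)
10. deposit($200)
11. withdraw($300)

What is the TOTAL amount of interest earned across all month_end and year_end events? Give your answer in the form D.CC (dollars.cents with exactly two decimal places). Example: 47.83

After 1 (deposit($1000)): balance=$2000.00 total_interest=$0.00
After 2 (deposit($1000)): balance=$3000.00 total_interest=$0.00
After 3 (withdraw($200)): balance=$2800.00 total_interest=$0.00
After 4 (deposit($1000)): balance=$3800.00 total_interest=$0.00
After 5 (month_end (apply 1% monthly interest)): balance=$3838.00 total_interest=$38.00
After 6 (deposit($100)): balance=$3938.00 total_interest=$38.00
After 7 (withdraw($50)): balance=$3888.00 total_interest=$38.00
After 8 (month_end (apply 1% monthly interest)): balance=$3926.88 total_interest=$76.88
After 9 (month_end (apply 1% monthly interest)): balance=$3966.14 total_interest=$116.14
After 10 (deposit($200)): balance=$4166.14 total_interest=$116.14
After 11 (withdraw($300)): balance=$3866.14 total_interest=$116.14

Answer: 116.14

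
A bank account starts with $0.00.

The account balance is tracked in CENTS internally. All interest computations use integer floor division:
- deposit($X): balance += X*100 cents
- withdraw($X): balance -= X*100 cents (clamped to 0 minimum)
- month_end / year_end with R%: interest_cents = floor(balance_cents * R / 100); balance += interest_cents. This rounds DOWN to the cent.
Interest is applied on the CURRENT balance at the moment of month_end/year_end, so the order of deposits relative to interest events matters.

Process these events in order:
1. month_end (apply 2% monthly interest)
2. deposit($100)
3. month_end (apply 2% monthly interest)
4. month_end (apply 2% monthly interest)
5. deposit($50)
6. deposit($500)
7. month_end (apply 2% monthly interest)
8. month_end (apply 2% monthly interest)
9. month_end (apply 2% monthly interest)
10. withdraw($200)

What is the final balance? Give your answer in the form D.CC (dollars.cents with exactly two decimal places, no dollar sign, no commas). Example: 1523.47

After 1 (month_end (apply 2% monthly interest)): balance=$0.00 total_interest=$0.00
After 2 (deposit($100)): balance=$100.00 total_interest=$0.00
After 3 (month_end (apply 2% monthly interest)): balance=$102.00 total_interest=$2.00
After 4 (month_end (apply 2% monthly interest)): balance=$104.04 total_interest=$4.04
After 5 (deposit($50)): balance=$154.04 total_interest=$4.04
After 6 (deposit($500)): balance=$654.04 total_interest=$4.04
After 7 (month_end (apply 2% monthly interest)): balance=$667.12 total_interest=$17.12
After 8 (month_end (apply 2% monthly interest)): balance=$680.46 total_interest=$30.46
After 9 (month_end (apply 2% monthly interest)): balance=$694.06 total_interest=$44.06
After 10 (withdraw($200)): balance=$494.06 total_interest=$44.06

Answer: 494.06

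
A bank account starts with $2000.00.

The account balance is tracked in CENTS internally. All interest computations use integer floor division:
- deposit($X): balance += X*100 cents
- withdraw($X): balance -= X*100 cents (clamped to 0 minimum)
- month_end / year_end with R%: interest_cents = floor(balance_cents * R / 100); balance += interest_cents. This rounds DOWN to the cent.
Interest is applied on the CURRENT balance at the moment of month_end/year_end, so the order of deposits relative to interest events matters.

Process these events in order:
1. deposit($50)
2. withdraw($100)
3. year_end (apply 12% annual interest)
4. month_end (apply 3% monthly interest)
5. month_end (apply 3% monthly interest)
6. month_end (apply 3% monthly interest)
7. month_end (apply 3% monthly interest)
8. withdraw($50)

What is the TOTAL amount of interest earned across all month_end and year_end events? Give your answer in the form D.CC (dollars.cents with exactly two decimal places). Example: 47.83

Answer: 508.10

Derivation:
After 1 (deposit($50)): balance=$2050.00 total_interest=$0.00
After 2 (withdraw($100)): balance=$1950.00 total_interest=$0.00
After 3 (year_end (apply 12% annual interest)): balance=$2184.00 total_interest=$234.00
After 4 (month_end (apply 3% monthly interest)): balance=$2249.52 total_interest=$299.52
After 5 (month_end (apply 3% monthly interest)): balance=$2317.00 total_interest=$367.00
After 6 (month_end (apply 3% monthly interest)): balance=$2386.51 total_interest=$436.51
After 7 (month_end (apply 3% monthly interest)): balance=$2458.10 total_interest=$508.10
After 8 (withdraw($50)): balance=$2408.10 total_interest=$508.10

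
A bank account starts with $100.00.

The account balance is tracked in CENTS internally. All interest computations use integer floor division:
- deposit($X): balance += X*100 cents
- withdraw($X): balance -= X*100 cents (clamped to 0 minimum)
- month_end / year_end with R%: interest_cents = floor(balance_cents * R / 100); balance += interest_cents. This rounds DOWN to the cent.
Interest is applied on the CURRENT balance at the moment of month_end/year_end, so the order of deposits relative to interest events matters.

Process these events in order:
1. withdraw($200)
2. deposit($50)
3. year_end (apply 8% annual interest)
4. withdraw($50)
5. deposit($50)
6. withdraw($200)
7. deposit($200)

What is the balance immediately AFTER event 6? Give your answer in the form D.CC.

After 1 (withdraw($200)): balance=$0.00 total_interest=$0.00
After 2 (deposit($50)): balance=$50.00 total_interest=$0.00
After 3 (year_end (apply 8% annual interest)): balance=$54.00 total_interest=$4.00
After 4 (withdraw($50)): balance=$4.00 total_interest=$4.00
After 5 (deposit($50)): balance=$54.00 total_interest=$4.00
After 6 (withdraw($200)): balance=$0.00 total_interest=$4.00

Answer: 0.00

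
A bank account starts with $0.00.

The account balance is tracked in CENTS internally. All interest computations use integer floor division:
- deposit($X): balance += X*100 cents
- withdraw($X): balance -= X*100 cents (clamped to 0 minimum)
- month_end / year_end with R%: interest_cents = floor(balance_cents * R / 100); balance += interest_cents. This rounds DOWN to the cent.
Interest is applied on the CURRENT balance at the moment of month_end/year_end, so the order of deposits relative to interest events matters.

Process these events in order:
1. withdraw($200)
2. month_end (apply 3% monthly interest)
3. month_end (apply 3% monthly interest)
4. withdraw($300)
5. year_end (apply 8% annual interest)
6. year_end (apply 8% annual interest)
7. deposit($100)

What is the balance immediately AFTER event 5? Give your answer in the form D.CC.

After 1 (withdraw($200)): balance=$0.00 total_interest=$0.00
After 2 (month_end (apply 3% monthly interest)): balance=$0.00 total_interest=$0.00
After 3 (month_end (apply 3% monthly interest)): balance=$0.00 total_interest=$0.00
After 4 (withdraw($300)): balance=$0.00 total_interest=$0.00
After 5 (year_end (apply 8% annual interest)): balance=$0.00 total_interest=$0.00

Answer: 0.00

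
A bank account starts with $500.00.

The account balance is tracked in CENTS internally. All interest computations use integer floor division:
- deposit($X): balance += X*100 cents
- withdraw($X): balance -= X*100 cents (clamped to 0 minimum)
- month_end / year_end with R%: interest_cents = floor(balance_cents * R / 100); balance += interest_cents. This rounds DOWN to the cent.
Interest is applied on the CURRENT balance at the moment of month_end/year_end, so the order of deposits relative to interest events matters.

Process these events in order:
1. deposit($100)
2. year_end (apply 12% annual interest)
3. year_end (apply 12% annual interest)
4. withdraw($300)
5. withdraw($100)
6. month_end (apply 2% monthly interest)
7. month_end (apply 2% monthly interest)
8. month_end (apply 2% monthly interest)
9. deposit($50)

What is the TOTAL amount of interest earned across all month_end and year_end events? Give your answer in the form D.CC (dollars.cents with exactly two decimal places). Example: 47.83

Answer: 174.21

Derivation:
After 1 (deposit($100)): balance=$600.00 total_interest=$0.00
After 2 (year_end (apply 12% annual interest)): balance=$672.00 total_interest=$72.00
After 3 (year_end (apply 12% annual interest)): balance=$752.64 total_interest=$152.64
After 4 (withdraw($300)): balance=$452.64 total_interest=$152.64
After 5 (withdraw($100)): balance=$352.64 total_interest=$152.64
After 6 (month_end (apply 2% monthly interest)): balance=$359.69 total_interest=$159.69
After 7 (month_end (apply 2% monthly interest)): balance=$366.88 total_interest=$166.88
After 8 (month_end (apply 2% monthly interest)): balance=$374.21 total_interest=$174.21
After 9 (deposit($50)): balance=$424.21 total_interest=$174.21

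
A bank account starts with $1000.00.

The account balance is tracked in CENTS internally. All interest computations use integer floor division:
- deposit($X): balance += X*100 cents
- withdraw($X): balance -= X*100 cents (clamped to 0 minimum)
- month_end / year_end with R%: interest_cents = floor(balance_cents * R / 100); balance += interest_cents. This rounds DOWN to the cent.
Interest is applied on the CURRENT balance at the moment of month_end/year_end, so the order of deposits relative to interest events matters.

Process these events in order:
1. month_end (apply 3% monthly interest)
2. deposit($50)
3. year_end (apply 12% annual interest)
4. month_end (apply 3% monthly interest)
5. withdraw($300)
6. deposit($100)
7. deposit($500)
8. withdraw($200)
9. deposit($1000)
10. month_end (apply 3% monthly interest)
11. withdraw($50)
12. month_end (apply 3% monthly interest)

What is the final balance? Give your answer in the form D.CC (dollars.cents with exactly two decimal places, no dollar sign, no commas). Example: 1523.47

After 1 (month_end (apply 3% monthly interest)): balance=$1030.00 total_interest=$30.00
After 2 (deposit($50)): balance=$1080.00 total_interest=$30.00
After 3 (year_end (apply 12% annual interest)): balance=$1209.60 total_interest=$159.60
After 4 (month_end (apply 3% monthly interest)): balance=$1245.88 total_interest=$195.88
After 5 (withdraw($300)): balance=$945.88 total_interest=$195.88
After 6 (deposit($100)): balance=$1045.88 total_interest=$195.88
After 7 (deposit($500)): balance=$1545.88 total_interest=$195.88
After 8 (withdraw($200)): balance=$1345.88 total_interest=$195.88
After 9 (deposit($1000)): balance=$2345.88 total_interest=$195.88
After 10 (month_end (apply 3% monthly interest)): balance=$2416.25 total_interest=$266.25
After 11 (withdraw($50)): balance=$2366.25 total_interest=$266.25
After 12 (month_end (apply 3% monthly interest)): balance=$2437.23 total_interest=$337.23

Answer: 2437.23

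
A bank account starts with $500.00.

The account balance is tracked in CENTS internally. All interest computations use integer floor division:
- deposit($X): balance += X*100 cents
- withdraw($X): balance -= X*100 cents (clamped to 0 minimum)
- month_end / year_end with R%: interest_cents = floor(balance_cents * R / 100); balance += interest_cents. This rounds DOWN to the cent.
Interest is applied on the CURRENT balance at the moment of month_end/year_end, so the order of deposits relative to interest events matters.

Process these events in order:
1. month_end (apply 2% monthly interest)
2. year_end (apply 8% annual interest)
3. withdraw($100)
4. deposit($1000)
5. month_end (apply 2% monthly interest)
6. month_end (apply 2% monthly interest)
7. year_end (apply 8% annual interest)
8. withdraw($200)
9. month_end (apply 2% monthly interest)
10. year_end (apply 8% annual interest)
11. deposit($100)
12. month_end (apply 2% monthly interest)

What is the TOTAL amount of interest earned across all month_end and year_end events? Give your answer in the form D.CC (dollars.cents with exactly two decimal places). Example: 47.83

Answer: 408.95

Derivation:
After 1 (month_end (apply 2% monthly interest)): balance=$510.00 total_interest=$10.00
After 2 (year_end (apply 8% annual interest)): balance=$550.80 total_interest=$50.80
After 3 (withdraw($100)): balance=$450.80 total_interest=$50.80
After 4 (deposit($1000)): balance=$1450.80 total_interest=$50.80
After 5 (month_end (apply 2% monthly interest)): balance=$1479.81 total_interest=$79.81
After 6 (month_end (apply 2% monthly interest)): balance=$1509.40 total_interest=$109.40
After 7 (year_end (apply 8% annual interest)): balance=$1630.15 total_interest=$230.15
After 8 (withdraw($200)): balance=$1430.15 total_interest=$230.15
After 9 (month_end (apply 2% monthly interest)): balance=$1458.75 total_interest=$258.75
After 10 (year_end (apply 8% annual interest)): balance=$1575.45 total_interest=$375.45
After 11 (deposit($100)): balance=$1675.45 total_interest=$375.45
After 12 (month_end (apply 2% monthly interest)): balance=$1708.95 total_interest=$408.95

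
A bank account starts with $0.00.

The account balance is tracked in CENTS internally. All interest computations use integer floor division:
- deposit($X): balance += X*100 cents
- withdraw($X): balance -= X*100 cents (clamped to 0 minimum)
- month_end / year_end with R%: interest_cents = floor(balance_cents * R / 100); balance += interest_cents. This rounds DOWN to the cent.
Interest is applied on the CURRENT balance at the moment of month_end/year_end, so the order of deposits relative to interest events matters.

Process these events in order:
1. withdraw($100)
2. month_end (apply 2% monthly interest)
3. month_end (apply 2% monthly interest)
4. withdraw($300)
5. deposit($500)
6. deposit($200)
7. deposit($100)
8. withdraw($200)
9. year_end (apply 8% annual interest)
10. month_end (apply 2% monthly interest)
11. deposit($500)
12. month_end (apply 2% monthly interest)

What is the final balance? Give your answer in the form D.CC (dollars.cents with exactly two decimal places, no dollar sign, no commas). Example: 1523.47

Answer: 1184.17

Derivation:
After 1 (withdraw($100)): balance=$0.00 total_interest=$0.00
After 2 (month_end (apply 2% monthly interest)): balance=$0.00 total_interest=$0.00
After 3 (month_end (apply 2% monthly interest)): balance=$0.00 total_interest=$0.00
After 4 (withdraw($300)): balance=$0.00 total_interest=$0.00
After 5 (deposit($500)): balance=$500.00 total_interest=$0.00
After 6 (deposit($200)): balance=$700.00 total_interest=$0.00
After 7 (deposit($100)): balance=$800.00 total_interest=$0.00
After 8 (withdraw($200)): balance=$600.00 total_interest=$0.00
After 9 (year_end (apply 8% annual interest)): balance=$648.00 total_interest=$48.00
After 10 (month_end (apply 2% monthly interest)): balance=$660.96 total_interest=$60.96
After 11 (deposit($500)): balance=$1160.96 total_interest=$60.96
After 12 (month_end (apply 2% monthly interest)): balance=$1184.17 total_interest=$84.17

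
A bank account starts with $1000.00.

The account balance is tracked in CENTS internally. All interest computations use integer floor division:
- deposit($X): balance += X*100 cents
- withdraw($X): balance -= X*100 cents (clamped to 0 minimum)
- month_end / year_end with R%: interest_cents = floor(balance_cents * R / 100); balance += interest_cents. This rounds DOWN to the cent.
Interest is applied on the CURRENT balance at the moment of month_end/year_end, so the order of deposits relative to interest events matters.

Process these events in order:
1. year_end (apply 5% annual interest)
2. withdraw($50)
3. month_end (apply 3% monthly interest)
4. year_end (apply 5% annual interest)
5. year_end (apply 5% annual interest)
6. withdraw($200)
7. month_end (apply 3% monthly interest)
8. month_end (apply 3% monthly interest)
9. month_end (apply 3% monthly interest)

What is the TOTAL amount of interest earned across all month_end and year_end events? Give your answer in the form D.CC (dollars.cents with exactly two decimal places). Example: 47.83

Answer: 272.30

Derivation:
After 1 (year_end (apply 5% annual interest)): balance=$1050.00 total_interest=$50.00
After 2 (withdraw($50)): balance=$1000.00 total_interest=$50.00
After 3 (month_end (apply 3% monthly interest)): balance=$1030.00 total_interest=$80.00
After 4 (year_end (apply 5% annual interest)): balance=$1081.50 total_interest=$131.50
After 5 (year_end (apply 5% annual interest)): balance=$1135.57 total_interest=$185.57
After 6 (withdraw($200)): balance=$935.57 total_interest=$185.57
After 7 (month_end (apply 3% monthly interest)): balance=$963.63 total_interest=$213.63
After 8 (month_end (apply 3% monthly interest)): balance=$992.53 total_interest=$242.53
After 9 (month_end (apply 3% monthly interest)): balance=$1022.30 total_interest=$272.30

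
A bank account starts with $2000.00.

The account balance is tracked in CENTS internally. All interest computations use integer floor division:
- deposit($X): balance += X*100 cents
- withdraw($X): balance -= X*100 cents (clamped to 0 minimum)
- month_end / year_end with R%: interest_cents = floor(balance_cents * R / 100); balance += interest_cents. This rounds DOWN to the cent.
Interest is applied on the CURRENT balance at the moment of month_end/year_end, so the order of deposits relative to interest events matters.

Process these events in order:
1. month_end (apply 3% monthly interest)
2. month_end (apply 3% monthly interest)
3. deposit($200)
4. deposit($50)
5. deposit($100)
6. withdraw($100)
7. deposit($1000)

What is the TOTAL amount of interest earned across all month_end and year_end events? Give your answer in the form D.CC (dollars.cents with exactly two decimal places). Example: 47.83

Answer: 121.80

Derivation:
After 1 (month_end (apply 3% monthly interest)): balance=$2060.00 total_interest=$60.00
After 2 (month_end (apply 3% monthly interest)): balance=$2121.80 total_interest=$121.80
After 3 (deposit($200)): balance=$2321.80 total_interest=$121.80
After 4 (deposit($50)): balance=$2371.80 total_interest=$121.80
After 5 (deposit($100)): balance=$2471.80 total_interest=$121.80
After 6 (withdraw($100)): balance=$2371.80 total_interest=$121.80
After 7 (deposit($1000)): balance=$3371.80 total_interest=$121.80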